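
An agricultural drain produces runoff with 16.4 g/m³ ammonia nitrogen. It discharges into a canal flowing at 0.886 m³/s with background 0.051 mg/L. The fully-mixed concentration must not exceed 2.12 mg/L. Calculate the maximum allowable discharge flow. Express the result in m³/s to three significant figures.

Mass balance at complete mixing: C_std·(Q_w + Q_r) = Q_w·C_e + Q_r·C_b.
Rearranging, Q_w = Q_r·(C_std − C_b)/(C_e − C_std) = 0.886·(2.12 − 0.051) / (16.4 − 2.12) = 0.1284 m³/s.

0.128 m³/s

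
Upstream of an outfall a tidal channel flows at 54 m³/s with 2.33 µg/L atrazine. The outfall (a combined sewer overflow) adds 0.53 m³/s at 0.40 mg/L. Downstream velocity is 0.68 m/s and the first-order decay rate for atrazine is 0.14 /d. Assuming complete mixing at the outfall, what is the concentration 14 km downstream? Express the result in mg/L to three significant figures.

0.00599 mg/L

2.33 µg/L = 0.00233 mg/L.
After complete mixing, C₀ = (0.53·0.4 + 54·0.00233) / 54.53 = 0.006195 mg/L.
Travel time t = 1.4e+04 m / 0.68 m/s = 2.059e+04 s = 0.2383 d.
C = 0.006195·exp(−0.14·0.2383) = 0.006195·0.9672 = 0.005992 mg/L.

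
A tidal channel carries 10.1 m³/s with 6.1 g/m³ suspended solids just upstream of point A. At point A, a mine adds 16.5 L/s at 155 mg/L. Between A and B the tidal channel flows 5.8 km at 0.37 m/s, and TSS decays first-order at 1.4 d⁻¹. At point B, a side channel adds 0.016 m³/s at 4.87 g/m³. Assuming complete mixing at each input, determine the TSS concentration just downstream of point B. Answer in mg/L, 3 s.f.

16.5 L/s = 0.0165 m³/s.
After input A: C = (10.1·6.1 + 0.0165·155) / 10.12 = 6.343 mg/L.
Over the 5.8 km reach to input B (t = 1.568e+04 s = 0.1814 d), decay gives C = 6.343·exp(−1.4·0.1814) = 4.92 mg/L.
After input B: C = (10.12·4.92 + 0.016·4.87) / 10.13 = 4.92 mg/L.

4.92 mg/L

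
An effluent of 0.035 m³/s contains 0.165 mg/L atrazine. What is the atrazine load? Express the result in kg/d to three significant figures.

0.499 kg/d

Mass flux = Q·C = 0.035 m³/s × 0.165 g/m³ = 0.005775 g/s.
= 0.005775 g/s × 86.4 = 0.499 kg/d.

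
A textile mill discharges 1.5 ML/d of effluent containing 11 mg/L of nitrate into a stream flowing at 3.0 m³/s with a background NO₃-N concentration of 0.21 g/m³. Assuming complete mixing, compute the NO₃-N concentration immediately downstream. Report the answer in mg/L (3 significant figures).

0.272 mg/L

1.5 ML/d = 0.01736 m³/s.
Flow-weighted mixing gives C = (0.01736·11 + 3·0.21) / (0.01736 + 3) = 0.821/3.017 = 0.2721 mg/L.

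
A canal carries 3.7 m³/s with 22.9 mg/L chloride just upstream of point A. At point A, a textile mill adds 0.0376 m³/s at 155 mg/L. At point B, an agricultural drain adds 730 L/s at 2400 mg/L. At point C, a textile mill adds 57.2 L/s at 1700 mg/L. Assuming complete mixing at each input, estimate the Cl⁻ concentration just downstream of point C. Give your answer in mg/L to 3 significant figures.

429 mg/L

After input A: C = (3.7·22.9 + 0.0376·155) / 3.738 = 24.23 mg/L.
730 L/s = 0.73 m³/s.
After input B: C = (3.738·24.23 + 0.73·2400) / 4.468 = 412.4 mg/L.
57.2 L/s = 0.0572 m³/s.
After input C: C = (4.468·412.4 + 0.0572·1700) / 4.525 = 428.7 mg/L.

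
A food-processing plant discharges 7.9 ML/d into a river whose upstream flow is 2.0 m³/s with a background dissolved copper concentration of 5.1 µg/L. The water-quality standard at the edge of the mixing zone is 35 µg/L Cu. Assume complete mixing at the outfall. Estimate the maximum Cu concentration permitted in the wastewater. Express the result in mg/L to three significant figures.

7.9 ML/d = 0.09144 m³/s.
5.1 µg/L = 0.0051 mg/L.
35 µg/L = 0.035 mg/L.
Mass balance: 0.035·2.091 = 0.09144·Cₑ + 2·0.0051.
Cₑ = (0.0732 − 0.0102) / 0.09144 = 0.689 mg/L.

0.689 mg/L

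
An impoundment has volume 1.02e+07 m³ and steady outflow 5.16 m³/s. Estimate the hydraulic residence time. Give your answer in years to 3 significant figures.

0.0626 yr

Q = 5.16 m³/s × 3.156e+07 s/yr = 1.628e+08 m³/yr.
Hydraulic residence time τ = V/Q = 1.02e+07/1.628e+08 = 0.06264 yr.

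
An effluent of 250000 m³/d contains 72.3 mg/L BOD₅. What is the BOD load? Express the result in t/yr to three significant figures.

250000 m³/d = 2.894 m³/s.
Mass flux = Q·C = 2.894 m³/s × 72.3 g/m³ = 209.2 g/s.
= 209.2 g/s × 31.56 = 6602 t/yr.

6600 t/yr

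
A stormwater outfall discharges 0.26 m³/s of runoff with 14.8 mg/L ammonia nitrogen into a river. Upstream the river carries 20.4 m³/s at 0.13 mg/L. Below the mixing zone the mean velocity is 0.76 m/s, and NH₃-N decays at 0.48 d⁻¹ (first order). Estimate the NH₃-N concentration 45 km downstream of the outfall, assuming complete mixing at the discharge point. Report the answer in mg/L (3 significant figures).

After complete mixing, C₀ = (0.26·14.8 + 20.4·0.13) / 20.66 = 0.3146 mg/L.
Travel time t = 4.5e+04 m / 0.76 m/s = 5.921e+04 s = 0.6853 d.
C = 0.3146·exp(−0.48·0.6853) = 0.3146·0.7197 = 0.2264 mg/L.

0.226 mg/L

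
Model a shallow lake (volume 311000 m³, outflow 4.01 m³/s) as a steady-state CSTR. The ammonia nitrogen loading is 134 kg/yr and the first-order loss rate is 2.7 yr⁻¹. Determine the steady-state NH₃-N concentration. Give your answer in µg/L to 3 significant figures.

1.05 µg/L

Outflow Q = 4.01 m³/s × 3.156e+07 s/yr = 1.265e+08 m³/yr.
Steady-state CSTR mass balance: W = Q·C + k·V·C, so C = W/(Q + kV).
Q + kV = 1.265e+08 + 2.7·311000 = 1.274e+08 m³/yr.
C = 134/1.274e+08 = 1.052e-06 kg/m³ = 0.001052 mg/L = 1.052 µg/L.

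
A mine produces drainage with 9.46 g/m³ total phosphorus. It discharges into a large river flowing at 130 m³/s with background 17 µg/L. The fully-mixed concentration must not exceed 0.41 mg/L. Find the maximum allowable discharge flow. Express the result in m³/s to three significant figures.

17 µg/L = 0.017 mg/L.
Mass balance at complete mixing: C_std·(Q_w + Q_r) = Q_w·C_e + Q_r·C_b.
Rearranging, Q_w = Q_r·(C_std − C_b)/(C_e − C_std) = 130·(0.41 − 0.017) / (9.46 − 0.41) = 5.645 m³/s.

5.65 m³/s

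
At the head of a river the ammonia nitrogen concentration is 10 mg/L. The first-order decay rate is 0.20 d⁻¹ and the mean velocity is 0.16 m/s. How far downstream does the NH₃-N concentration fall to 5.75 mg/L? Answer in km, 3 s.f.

From C = C₀·e^(−kt), t = ln(C₀/C)/k = ln(10/5.75)/0.20 = 0.5534/0.20 = 2.767 d.
Distance = v·t = 0.16 m/s × 2.391e+05 s = 3.825e+04 m = 38.25 km.

38.2 km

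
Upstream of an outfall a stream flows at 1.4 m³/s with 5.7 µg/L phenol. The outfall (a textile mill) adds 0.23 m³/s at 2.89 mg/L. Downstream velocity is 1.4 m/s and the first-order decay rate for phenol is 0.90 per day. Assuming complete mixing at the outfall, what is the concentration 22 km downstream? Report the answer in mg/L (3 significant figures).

0.350 mg/L

5.7 µg/L = 0.0057 mg/L.
After complete mixing, C₀ = (0.23·2.89 + 1.4·0.0057) / 1.63 = 0.4127 mg/L.
Travel time t = 2.2e+04 m / 1.4 m/s = 1.571e+04 s = 0.1819 d.
C = 0.4127·exp(−0.90·0.1819) = 0.4127·0.849 = 0.3504 mg/L.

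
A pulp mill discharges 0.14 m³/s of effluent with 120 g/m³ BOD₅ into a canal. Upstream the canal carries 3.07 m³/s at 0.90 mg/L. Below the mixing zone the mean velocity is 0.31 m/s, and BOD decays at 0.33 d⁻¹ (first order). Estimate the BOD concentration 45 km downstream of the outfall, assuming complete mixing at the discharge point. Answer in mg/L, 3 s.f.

After complete mixing, C₀ = (0.14·120 + 3.07·0.9) / 3.21 = 6.094 mg/L.
Travel time t = 4.5e+04 m / 0.31 m/s = 1.452e+05 s = 1.68 d.
C = 6.094·exp(−0.33·1.68) = 6.094·0.5744 = 3.501 mg/L.

3.50 mg/L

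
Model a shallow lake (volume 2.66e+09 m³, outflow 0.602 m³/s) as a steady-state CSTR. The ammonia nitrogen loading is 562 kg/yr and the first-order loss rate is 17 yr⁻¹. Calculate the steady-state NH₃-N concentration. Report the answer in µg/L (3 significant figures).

Outflow Q = 0.602 m³/s × 3.156e+07 s/yr = 1.9e+07 m³/yr.
Steady-state CSTR mass balance: W = Q·C + k·V·C, so C = W/(Q + kV).
Q + kV = 1.9e+07 + 17·2.66e+09 = 4.524e+10 m³/yr.
C = 562/4.524e+10 = 1.242e-08 kg/m³ = 1.242e-05 mg/L = 0.01242 µg/L.

0.0124 µg/L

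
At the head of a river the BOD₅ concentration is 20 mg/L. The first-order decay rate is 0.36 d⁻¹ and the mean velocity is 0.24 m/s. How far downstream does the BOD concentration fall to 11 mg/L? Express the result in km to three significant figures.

34.4 km

From C = C₀·e^(−kt), t = ln(C₀/C)/k = ln(20/11)/0.36 = 0.5978/0.36 = 1.661 d.
Distance = v·t = 0.24 m/s × 1.435e+05 s = 3.444e+04 m = 34.44 km.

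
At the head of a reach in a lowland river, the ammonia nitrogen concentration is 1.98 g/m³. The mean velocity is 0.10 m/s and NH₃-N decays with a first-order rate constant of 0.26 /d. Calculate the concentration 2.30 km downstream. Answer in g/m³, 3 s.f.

1.85 g/m³

Travel time t = 2.30 km / 0.10 m/s = 2300/0.10 = 2.3e+04 s = 0.2662 d.
First-order decay: C = 1.98·exp(−0.26·0.2662) = 1.98·0.9331 = 1.848 g/m³.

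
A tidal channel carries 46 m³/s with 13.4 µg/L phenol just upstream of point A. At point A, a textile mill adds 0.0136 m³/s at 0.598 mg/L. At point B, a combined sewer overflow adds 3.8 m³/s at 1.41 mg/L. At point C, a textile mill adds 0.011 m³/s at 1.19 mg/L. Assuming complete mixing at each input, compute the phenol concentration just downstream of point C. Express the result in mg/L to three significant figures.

0.120 mg/L

13.4 µg/L = 0.0134 mg/L.
After input A: C = (46·0.0134 + 0.0136·0.598) / 46.01 = 0.01357 mg/L.
After input B: C = (46.01·0.01357 + 3.8·1.41) / 49.81 = 0.1201 mg/L.
After input C: C = (49.81·0.1201 + 0.011·1.19) / 49.82 = 0.1203 mg/L.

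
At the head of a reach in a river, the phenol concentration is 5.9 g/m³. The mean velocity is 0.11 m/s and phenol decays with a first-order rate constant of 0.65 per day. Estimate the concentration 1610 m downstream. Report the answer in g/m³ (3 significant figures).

Travel time t = 1610 m / 0.11 m/s = 1610/0.11 = 1.464e+04 s = 0.1694 d.
First-order decay: C = 5.9·exp(−0.65·0.1694) = 5.9·0.8957 = 5.285 g/m³.

5.28 g/m³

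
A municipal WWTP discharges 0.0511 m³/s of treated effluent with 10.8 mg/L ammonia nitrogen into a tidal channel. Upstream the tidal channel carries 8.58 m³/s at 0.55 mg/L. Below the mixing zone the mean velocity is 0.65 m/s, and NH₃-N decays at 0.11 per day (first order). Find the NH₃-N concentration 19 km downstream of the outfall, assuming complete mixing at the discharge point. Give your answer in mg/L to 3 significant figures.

After complete mixing, C₀ = (0.0511·10.8 + 8.58·0.55) / 8.631 = 0.6107 mg/L.
Travel time t = 1.9e+04 m / 0.65 m/s = 2.923e+04 s = 0.3383 d.
C = 0.6107·exp(−0.11·0.3383) = 0.6107·0.9635 = 0.5884 mg/L.

0.588 mg/L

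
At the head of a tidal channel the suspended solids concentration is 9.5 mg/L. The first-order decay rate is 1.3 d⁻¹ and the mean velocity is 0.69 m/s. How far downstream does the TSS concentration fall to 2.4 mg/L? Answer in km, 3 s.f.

63.1 km

From C = C₀·e^(−kt), t = ln(C₀/C)/k = ln(9.5/2.4)/1.3 = 1.376/1.3 = 1.058 d.
Distance = v·t = 0.69 m/s × 9.144e+04 s = 6.309e+04 m = 63.09 km.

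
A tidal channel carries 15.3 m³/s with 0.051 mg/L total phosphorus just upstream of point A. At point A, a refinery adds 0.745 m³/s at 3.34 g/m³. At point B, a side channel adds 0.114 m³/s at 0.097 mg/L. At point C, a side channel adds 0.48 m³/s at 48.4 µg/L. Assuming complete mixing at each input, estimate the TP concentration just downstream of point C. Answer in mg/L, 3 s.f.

After input A: C = (15.3·0.051 + 0.745·3.34) / 16.05 = 0.2037 mg/L.
After input B: C = (16.05·0.2037 + 0.114·0.097) / 16.16 = 0.203 mg/L.
48.4 µg/L = 0.0484 mg/L.
After input C: C = (16.16·0.203 + 0.48·0.0484) / 16.64 = 0.1985 mg/L.

0.199 mg/L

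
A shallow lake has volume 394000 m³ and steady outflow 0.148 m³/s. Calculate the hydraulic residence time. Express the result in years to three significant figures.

Q = 0.148 m³/s × 3.156e+07 s/yr = 4.671e+06 m³/yr.
Hydraulic residence time τ = V/Q = 394000/4.671e+06 = 0.08436 yr.

0.0844 yr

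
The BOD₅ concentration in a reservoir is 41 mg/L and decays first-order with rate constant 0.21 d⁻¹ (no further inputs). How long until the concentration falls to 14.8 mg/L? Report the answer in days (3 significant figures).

t = ln(C₀/C)/k = ln(41/14.8)/0.21 = 1.019/0.21 = 4.852 d.

4.85 d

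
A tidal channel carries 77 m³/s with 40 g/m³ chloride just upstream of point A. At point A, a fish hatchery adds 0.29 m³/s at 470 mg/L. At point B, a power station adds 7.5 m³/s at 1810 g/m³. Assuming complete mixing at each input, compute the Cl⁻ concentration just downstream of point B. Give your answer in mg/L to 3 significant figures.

After input A: C = (77·40 + 0.29·470) / 77.29 = 41.61 mg/L.
After input B: C = (77.29·41.61 + 7.5·1810) / 84.79 = 198 mg/L.

198 mg/L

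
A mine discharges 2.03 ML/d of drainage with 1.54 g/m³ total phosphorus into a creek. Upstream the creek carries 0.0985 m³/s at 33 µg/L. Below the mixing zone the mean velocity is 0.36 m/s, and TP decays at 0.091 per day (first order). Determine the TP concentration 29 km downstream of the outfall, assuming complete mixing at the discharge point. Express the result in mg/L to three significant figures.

2.03 ML/d = 0.0235 m³/s.
33 µg/L = 0.033 mg/L.
After complete mixing, C₀ = (0.0235·1.54 + 0.0985·0.033) / 0.122 = 0.3232 mg/L.
Travel time t = 2.9e+04 m / 0.36 m/s = 8.056e+04 s = 0.9324 d.
C = 0.3232·exp(−0.091·0.9324) = 0.3232·0.9187 = 0.2969 mg/L.

0.297 mg/L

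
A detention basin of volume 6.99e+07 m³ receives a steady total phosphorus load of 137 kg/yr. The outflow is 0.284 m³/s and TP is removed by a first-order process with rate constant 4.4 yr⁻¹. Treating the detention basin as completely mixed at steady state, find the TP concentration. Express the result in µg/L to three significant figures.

Outflow Q = 0.284 m³/s × 3.156e+07 s/yr = 8.962e+06 m³/yr.
Steady-state CSTR mass balance: W = Q·C + k·V·C, so C = W/(Q + kV).
Q + kV = 8.962e+06 + 4.4·6.99e+07 = 3.165e+08 m³/yr.
C = 137/3.165e+08 = 4.328e-07 kg/m³ = 0.0004328 mg/L = 0.4328 µg/L.

0.433 µg/L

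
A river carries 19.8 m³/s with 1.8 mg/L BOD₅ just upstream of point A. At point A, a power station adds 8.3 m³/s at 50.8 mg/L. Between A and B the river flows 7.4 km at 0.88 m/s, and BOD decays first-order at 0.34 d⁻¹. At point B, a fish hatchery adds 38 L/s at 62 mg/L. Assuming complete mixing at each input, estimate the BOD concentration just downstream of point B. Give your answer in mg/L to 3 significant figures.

15.8 mg/L

After input A: C = (19.8·1.8 + 8.3·50.8) / 28.1 = 16.27 mg/L.
Over the 7.4 km reach to input B (t = 8409 s = 0.09733 d), decay gives C = 16.27·exp(−0.34·0.09733) = 15.74 mg/L.
38 L/s = 0.038 m³/s.
After input B: C = (28.1·15.74 + 0.038·62) / 28.14 = 15.81 mg/L.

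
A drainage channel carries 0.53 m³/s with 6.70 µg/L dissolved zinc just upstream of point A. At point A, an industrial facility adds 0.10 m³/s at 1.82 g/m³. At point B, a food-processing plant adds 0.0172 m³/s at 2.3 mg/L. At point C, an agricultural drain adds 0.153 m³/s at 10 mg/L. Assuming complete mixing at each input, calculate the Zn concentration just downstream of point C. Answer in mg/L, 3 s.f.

2.19 mg/L

6.70 µg/L = 0.0067 mg/L.
After input A: C = (0.53·0.0067 + 0.1·1.82) / 0.63 = 0.2945 mg/L.
After input B: C = (0.63·0.2945 + 0.0172·2.3) / 0.6472 = 0.3478 mg/L.
After input C: C = (0.6472·0.3478 + 0.153·10) / 0.8002 = 2.193 mg/L.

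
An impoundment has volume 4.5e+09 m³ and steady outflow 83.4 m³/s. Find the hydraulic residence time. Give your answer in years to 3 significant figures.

1.71 yr

Q = 83.4 m³/s × 3.156e+07 s/yr = 2.632e+09 m³/yr.
Hydraulic residence time τ = V/Q = 4.5e+09/2.632e+09 = 1.71 yr.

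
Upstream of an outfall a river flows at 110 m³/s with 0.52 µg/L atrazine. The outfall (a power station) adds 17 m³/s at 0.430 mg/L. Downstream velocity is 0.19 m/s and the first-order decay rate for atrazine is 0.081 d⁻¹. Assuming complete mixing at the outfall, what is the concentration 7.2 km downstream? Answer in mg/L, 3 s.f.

0.52 µg/L = 0.00052 mg/L.
After complete mixing, C₀ = (17·0.43 + 110·0.00052) / 127 = 0.05801 mg/L.
Travel time t = 7200 m / 0.19 m/s = 3.789e+04 s = 0.4386 d.
C = 0.05801·exp(−0.081·0.4386) = 0.05801·0.9651 = 0.05598 mg/L.

0.0560 mg/L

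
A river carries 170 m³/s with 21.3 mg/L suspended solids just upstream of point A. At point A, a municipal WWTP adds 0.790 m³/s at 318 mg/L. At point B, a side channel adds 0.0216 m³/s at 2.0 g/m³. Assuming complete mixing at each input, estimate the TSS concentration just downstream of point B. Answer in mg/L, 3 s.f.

After input A: C = (170·21.3 + 0.79·318) / 170.8 = 22.67 mg/L.
After input B: C = (170.8·22.67 + 0.0216·2) / 170.8 = 22.67 mg/L.

22.7 mg/L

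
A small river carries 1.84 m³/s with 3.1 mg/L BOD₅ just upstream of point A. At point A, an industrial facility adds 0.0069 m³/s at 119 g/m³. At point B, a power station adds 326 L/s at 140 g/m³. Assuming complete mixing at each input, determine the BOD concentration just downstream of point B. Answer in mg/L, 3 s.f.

24.0 mg/L

After input A: C = (1.84·3.1 + 0.0069·119) / 1.847 = 3.533 mg/L.
326 L/s = 0.326 m³/s.
After input B: C = (1.847·3.533 + 0.326·140) / 2.173 = 24.01 mg/L.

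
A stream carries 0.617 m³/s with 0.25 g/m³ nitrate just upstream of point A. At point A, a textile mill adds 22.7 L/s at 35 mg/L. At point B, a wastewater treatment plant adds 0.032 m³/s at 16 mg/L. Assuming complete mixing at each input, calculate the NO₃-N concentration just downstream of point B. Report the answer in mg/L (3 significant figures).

22.7 L/s = 0.0227 m³/s.
After input A: C = (0.617·0.25 + 0.0227·35) / 0.6397 = 1.483 mg/L.
After input B: C = (0.6397·1.483 + 0.032·16) / 0.6717 = 2.175 mg/L.

2.17 mg/L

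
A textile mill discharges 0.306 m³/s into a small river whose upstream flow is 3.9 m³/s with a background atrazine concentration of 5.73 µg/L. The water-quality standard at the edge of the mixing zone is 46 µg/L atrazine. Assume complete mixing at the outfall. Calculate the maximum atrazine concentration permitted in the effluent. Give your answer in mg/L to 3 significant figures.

0.559 mg/L

5.73 µg/L = 0.00573 mg/L.
46 µg/L = 0.046 mg/L.
Mass balance: 0.046·4.206 = 0.306·Cₑ + 3.9·0.00573.
Cₑ = (0.1935 − 0.02235) / 0.306 = 0.5592 mg/L.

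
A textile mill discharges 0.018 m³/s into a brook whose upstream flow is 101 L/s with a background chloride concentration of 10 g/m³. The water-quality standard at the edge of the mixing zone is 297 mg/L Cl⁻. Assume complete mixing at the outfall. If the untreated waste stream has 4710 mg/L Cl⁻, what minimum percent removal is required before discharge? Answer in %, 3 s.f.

59.5 %

101 L/s = 0.101 m³/s.
Mass balance: 297·0.119 = 0.018·Cₑ + 0.101·10.
Cₑ = (35.34 − 1.01) / 0.018 = 1907 mg/L.
Required removal = 1 − 1907/4710 = 59.5 %.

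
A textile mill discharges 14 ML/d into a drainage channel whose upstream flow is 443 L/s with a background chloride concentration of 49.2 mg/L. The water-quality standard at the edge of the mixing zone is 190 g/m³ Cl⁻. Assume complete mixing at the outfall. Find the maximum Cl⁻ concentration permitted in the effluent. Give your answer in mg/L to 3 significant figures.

575 mg/L

14 ML/d = 0.162 m³/s.
443 L/s = 0.443 m³/s.
Mass balance: 190·0.605 = 0.162·Cₑ + 0.443·49.2.
Cₑ = (115 − 21.8) / 0.162 = 574.9 mg/L.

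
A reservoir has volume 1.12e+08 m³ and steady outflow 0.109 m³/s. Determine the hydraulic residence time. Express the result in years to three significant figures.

32.6 yr

Q = 0.109 m³/s × 3.156e+07 s/yr = 3.44e+06 m³/yr.
Hydraulic residence time τ = V/Q = 1.12e+08/3.44e+06 = 32.56 yr.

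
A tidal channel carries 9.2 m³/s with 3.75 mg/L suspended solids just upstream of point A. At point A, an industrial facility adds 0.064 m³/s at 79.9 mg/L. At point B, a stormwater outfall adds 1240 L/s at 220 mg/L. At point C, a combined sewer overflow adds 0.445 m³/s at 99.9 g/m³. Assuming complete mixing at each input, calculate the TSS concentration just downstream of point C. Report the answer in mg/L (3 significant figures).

32.6 mg/L

After input A: C = (9.2·3.75 + 0.064·79.9) / 9.264 = 4.276 mg/L.
1240 L/s = 1.24 m³/s.
After input B: C = (9.264·4.276 + 1.24·220) / 10.5 = 29.74 mg/L.
After input C: C = (10.5·29.74 + 0.445·99.9) / 10.95 = 32.59 mg/L.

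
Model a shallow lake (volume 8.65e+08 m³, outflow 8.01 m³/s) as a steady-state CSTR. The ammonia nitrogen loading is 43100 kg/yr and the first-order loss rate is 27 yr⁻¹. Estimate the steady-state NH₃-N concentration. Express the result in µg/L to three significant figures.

Outflow Q = 8.01 m³/s × 3.156e+07 s/yr = 2.528e+08 m³/yr.
Steady-state CSTR mass balance: W = Q·C + k·V·C, so C = W/(Q + kV).
Q + kV = 2.528e+08 + 27·8.65e+08 = 2.361e+10 m³/yr.
C = 43100/2.361e+10 = 1.826e-06 kg/m³ = 0.001826 mg/L = 1.826 µg/L.

1.83 µg/L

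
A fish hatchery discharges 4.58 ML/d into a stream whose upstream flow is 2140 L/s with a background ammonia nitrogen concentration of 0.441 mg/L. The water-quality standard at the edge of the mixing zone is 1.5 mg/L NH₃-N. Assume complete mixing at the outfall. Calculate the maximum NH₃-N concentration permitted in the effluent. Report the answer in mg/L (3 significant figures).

44.3 mg/L

4.58 ML/d = 0.05301 m³/s.
2140 L/s = 2.14 m³/s.
Mass balance: 1.5·2.193 = 0.05301·Cₑ + 2.14·0.441.
Cₑ = (3.29 − 0.9437) / 0.05301 = 44.25 mg/L.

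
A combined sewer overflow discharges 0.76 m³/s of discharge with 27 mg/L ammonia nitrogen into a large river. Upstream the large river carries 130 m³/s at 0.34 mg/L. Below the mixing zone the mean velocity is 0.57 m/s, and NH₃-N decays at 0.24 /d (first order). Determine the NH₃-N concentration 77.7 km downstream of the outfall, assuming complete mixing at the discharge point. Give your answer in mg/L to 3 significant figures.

After complete mixing, C₀ = (0.76·27 + 130·0.34) / 130.8 = 0.495 mg/L.
Travel time t = 7.77e+04 m / 0.57 m/s = 1.363e+05 s = 1.578 d.
C = 0.495·exp(−0.24·1.578) = 0.495·0.6848 = 0.3389 mg/L.

0.339 mg/L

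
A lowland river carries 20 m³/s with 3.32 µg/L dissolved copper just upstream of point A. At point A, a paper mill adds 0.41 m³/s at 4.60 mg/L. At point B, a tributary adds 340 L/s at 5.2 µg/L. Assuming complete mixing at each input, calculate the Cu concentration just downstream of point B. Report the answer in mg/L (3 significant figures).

0.0942 mg/L

3.32 µg/L = 0.00332 mg/L.
After input A: C = (20·0.00332 + 0.41·4.6) / 20.41 = 0.09566 mg/L.
340 L/s = 0.34 m³/s.
5.2 µg/L = 0.0052 mg/L.
After input B: C = (20.41·0.09566 + 0.34·0.0052) / 20.75 = 0.09418 mg/L.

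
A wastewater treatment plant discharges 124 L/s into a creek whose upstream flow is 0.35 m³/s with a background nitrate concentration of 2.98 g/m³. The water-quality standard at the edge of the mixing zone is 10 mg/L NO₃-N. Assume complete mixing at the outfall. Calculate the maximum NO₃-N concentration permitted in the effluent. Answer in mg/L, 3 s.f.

124 L/s = 0.124 m³/s.
Mass balance: 10·0.474 = 0.124·Cₑ + 0.35·2.98.
Cₑ = (4.74 − 1.043) / 0.124 = 29.81 mg/L.

29.8 mg/L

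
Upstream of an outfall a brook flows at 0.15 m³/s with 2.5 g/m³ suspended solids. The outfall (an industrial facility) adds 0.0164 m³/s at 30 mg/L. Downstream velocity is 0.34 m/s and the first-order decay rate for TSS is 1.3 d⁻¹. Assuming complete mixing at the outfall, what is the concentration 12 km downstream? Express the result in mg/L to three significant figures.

3.06 mg/L

After complete mixing, C₀ = (0.0164·30 + 0.15·2.5) / 0.1664 = 5.21 mg/L.
Travel time t = 1.2e+04 m / 0.34 m/s = 3.529e+04 s = 0.4085 d.
C = 5.21·exp(−1.3·0.4085) = 5.21·0.588 = 3.064 mg/L.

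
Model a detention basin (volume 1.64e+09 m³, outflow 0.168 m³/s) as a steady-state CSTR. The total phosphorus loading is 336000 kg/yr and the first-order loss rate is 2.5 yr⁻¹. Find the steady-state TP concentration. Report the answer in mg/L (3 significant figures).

0.0818 mg/L

Outflow Q = 0.168 m³/s × 3.156e+07 s/yr = 5.302e+06 m³/yr.
Steady-state CSTR mass balance: W = Q·C + k·V·C, so C = W/(Q + kV).
Q + kV = 5.302e+06 + 2.5·1.64e+09 = 4.105e+09 m³/yr.
C = 336000/4.105e+09 = 8.185e-05 kg/m³ = 0.08185 mg/L.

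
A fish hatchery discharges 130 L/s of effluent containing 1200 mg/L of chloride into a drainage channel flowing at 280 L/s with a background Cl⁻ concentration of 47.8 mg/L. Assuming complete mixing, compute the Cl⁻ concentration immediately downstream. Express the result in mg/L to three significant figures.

130 L/s = 0.13 m³/s.
280 L/s = 0.28 m³/s.
By mass balance at complete mixing, C = (0.13·1200 + 0.28·47.8) / (0.13 + 0.28) = 169.4/0.41 = 413.1 mg/L.

413 mg/L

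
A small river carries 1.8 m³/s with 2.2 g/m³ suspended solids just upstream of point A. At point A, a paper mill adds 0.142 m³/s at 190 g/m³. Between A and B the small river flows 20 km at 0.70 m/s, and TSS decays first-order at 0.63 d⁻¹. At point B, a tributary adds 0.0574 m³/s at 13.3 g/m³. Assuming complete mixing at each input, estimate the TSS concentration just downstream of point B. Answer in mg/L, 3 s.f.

After input A: C = (1.8·2.2 + 0.142·190) / 1.942 = 15.93 mg/L.
Over the 20 km reach to input B (t = 2.857e+04 s = 0.3307 d), decay gives C = 15.93·exp(−0.63·0.3307) = 12.94 mg/L.
After input B: C = (1.942·12.94 + 0.0574·13.3) / 1.999 = 12.95 mg/L.

12.9 mg/L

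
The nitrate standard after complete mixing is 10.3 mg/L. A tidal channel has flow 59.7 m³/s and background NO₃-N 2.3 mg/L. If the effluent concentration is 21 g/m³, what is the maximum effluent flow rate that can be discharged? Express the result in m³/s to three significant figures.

44.6 m³/s

Mass balance at complete mixing: C_std·(Q_w + Q_r) = Q_w·C_e + Q_r·C_b.
Rearranging, Q_w = Q_r·(C_std − C_b)/(C_e − C_std) = 59.7·(10.3 − 2.3) / (21 − 10.3) = 44.64 m³/s.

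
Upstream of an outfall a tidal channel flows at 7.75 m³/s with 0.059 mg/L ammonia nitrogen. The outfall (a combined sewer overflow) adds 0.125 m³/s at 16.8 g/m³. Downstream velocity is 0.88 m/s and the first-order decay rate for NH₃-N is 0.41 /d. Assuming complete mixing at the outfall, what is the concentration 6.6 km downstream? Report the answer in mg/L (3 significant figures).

After complete mixing, C₀ = (0.125·16.8 + 7.75·0.059) / 7.875 = 0.3247 mg/L.
Travel time t = 6600 m / 0.88 m/s = 7500 s = 0.08681 d.
C = 0.3247·exp(−0.41·0.08681) = 0.3247·0.965 = 0.3134 mg/L.

0.313 mg/L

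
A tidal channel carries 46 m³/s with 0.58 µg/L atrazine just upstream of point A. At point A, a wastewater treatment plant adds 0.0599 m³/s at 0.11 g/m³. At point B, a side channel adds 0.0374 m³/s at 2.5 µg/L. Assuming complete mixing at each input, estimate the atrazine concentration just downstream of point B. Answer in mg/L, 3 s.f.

0.000724 mg/L

0.58 µg/L = 0.00058 mg/L.
After input A: C = (46·0.00058 + 0.0599·0.11) / 46.06 = 0.0007223 mg/L.
2.5 µg/L = 0.0025 mg/L.
After input B: C = (46.06·0.0007223 + 0.0374·0.0025) / 46.1 = 0.0007237 mg/L.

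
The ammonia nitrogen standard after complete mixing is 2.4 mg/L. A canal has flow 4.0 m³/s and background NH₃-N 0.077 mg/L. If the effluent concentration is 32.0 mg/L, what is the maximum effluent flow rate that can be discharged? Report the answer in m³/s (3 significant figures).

0.314 m³/s

Mass balance at complete mixing: C_std·(Q_w + Q_r) = Q_w·C_e + Q_r·C_b.
Rearranging, Q_w = Q_r·(C_std − C_b)/(C_e − C_std) = 4.0·(2.4 − 0.077) / (32 − 2.4) = 0.3139 m³/s.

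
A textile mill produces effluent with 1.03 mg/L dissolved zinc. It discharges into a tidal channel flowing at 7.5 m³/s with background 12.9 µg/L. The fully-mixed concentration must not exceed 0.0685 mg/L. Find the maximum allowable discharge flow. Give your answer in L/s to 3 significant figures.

434 L/s

12.9 µg/L = 0.0129 mg/L.
Mass balance at complete mixing: C_std·(Q_w + Q_r) = Q_w·C_e + Q_r·C_b.
Rearranging, Q_w = Q_r·(C_std − C_b)/(C_e − C_std) = 7.5·(0.0685 − 0.0129) / (1.03 − 0.0685) = 0.4337 m³/s.
= 433.7 L/s.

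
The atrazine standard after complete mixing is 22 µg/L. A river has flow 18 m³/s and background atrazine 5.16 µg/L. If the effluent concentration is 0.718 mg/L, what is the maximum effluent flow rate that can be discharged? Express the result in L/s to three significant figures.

436 L/s

5.16 µg/L = 0.00516 mg/L.
22 µg/L = 0.022 mg/L.
Mass balance at complete mixing: C_std·(Q_w + Q_r) = Q_w·C_e + Q_r·C_b.
Rearranging, Q_w = Q_r·(C_std − C_b)/(C_e − C_std) = 18·(0.022 − 0.00516) / (0.718 − 0.022) = 0.4355 m³/s.
= 435.5 L/s.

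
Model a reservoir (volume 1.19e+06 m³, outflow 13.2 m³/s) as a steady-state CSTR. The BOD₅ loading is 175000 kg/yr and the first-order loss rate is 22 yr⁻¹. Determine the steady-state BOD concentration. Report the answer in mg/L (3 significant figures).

Outflow Q = 13.2 m³/s × 3.156e+07 s/yr = 4.166e+08 m³/yr.
Steady-state CSTR mass balance: W = Q·C + k·V·C, so C = W/(Q + kV).
Q + kV = 4.166e+08 + 22·1.19e+06 = 4.427e+08 m³/yr.
C = 175000/4.427e+08 = 0.0003953 kg/m³ = 0.3953 mg/L.

0.395 mg/L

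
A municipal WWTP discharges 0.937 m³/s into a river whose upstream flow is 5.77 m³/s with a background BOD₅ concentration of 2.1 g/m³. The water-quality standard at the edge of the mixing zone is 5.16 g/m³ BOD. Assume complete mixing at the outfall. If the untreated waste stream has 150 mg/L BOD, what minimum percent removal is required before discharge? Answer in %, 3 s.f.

84.0 %

Mass balance: 5.16·6.707 = 0.937·Cₑ + 5.77·2.1.
Cₑ = (34.61 − 12.12) / 0.937 = 24 mg/L.
Required removal = 1 − 24/150 = 84 %.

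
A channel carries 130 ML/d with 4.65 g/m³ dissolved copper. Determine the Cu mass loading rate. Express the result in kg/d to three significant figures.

130 ML/d = 1.505 m³/s.
Mass flux = Q·C = 1.505 m³/s × 4.65 g/m³ = 6.997 g/s.
= 6.997 g/s × 86.4 = 604.5 kg/d.

604 kg/d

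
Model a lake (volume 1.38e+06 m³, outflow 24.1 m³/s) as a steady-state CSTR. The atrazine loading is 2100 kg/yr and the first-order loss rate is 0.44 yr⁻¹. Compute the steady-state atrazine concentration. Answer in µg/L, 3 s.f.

2.76 µg/L

Outflow Q = 24.1 m³/s × 3.156e+07 s/yr = 7.605e+08 m³/yr.
Steady-state CSTR mass balance: W = Q·C + k·V·C, so C = W/(Q + kV).
Q + kV = 7.605e+08 + 0.44·1.38e+06 = 7.611e+08 m³/yr.
C = 2100/7.611e+08 = 2.759e-06 kg/m³ = 0.002759 mg/L = 2.759 µg/L.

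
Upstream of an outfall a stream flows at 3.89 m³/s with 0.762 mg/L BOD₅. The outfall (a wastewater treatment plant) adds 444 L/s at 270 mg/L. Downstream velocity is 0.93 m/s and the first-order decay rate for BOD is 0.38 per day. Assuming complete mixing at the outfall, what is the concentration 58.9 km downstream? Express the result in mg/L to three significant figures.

444 L/s = 0.444 m³/s.
After complete mixing, C₀ = (0.444·270 + 3.89·0.762) / 4.334 = 28.34 mg/L.
Travel time t = 5.89e+04 m / 0.93 m/s = 6.333e+04 s = 0.733 d.
C = 28.34·exp(−0.38·0.733) = 28.34·0.7569 = 21.45 mg/L.

21.5 mg/L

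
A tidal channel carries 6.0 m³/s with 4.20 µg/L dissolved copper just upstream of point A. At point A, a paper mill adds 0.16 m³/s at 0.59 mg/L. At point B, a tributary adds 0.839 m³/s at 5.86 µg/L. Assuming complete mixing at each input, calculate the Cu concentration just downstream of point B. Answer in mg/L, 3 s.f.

4.20 µg/L = 0.0042 mg/L.
After input A: C = (6·0.0042 + 0.16·0.59) / 6.16 = 0.01942 mg/L.
5.86 µg/L = 0.00586 mg/L.
After input B: C = (6.16·0.01942 + 0.839·0.00586) / 6.999 = 0.01779 mg/L.

0.0178 mg/L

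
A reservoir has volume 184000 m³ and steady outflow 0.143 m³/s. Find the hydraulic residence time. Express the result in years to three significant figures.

Q = 0.143 m³/s × 3.156e+07 s/yr = 4.513e+06 m³/yr.
Hydraulic residence time τ = V/Q = 184000/4.513e+06 = 0.04077 yr.

0.0408 yr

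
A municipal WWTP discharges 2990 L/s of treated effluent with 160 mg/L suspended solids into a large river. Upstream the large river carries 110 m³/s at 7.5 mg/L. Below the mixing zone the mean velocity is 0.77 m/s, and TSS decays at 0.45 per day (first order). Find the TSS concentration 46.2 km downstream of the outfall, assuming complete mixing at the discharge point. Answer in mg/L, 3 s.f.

2990 L/s = 2.99 m³/s.
After complete mixing, C₀ = (2.99·160 + 110·7.5) / 113 = 11.54 mg/L.
Travel time t = 4.62e+04 m / 0.77 m/s = 6e+04 s = 0.6944 d.
C = 11.54·exp(−0.45·0.6944) = 11.54·0.7316 = 8.44 mg/L.

8.44 mg/L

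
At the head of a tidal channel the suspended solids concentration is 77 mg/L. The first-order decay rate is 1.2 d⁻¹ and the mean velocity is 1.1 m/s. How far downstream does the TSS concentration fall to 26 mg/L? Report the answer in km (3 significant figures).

86.0 km

From C = C₀·e^(−kt), t = ln(C₀/C)/k = ln(77/26)/1.2 = 1.086/1.2 = 0.9048 d.
Distance = v·t = 1.1 m/s × 7.817e+04 s = 8.599e+04 m = 85.99 km.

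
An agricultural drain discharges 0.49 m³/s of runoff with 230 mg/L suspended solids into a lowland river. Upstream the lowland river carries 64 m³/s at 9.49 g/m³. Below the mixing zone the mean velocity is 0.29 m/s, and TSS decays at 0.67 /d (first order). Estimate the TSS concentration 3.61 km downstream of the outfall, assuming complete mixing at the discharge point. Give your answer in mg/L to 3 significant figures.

10.1 mg/L

After complete mixing, C₀ = (0.49·230 + 64·9.49) / 64.49 = 11.17 mg/L.
Travel time t = 3610 m / 0.29 m/s = 1.245e+04 s = 0.1441 d.
C = 11.17·exp(−0.67·0.1441) = 11.17·0.908 = 10.14 mg/L.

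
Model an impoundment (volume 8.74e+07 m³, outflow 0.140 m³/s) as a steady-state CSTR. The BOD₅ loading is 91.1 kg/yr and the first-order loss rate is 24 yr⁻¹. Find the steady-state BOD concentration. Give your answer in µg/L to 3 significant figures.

0.0433 µg/L

Outflow Q = 0.140 m³/s × 3.156e+07 s/yr = 4.418e+06 m³/yr.
Steady-state CSTR mass balance: W = Q·C + k·V·C, so C = W/(Q + kV).
Q + kV = 4.418e+06 + 24·8.74e+07 = 2.102e+09 m³/yr.
C = 91.1/2.102e+09 = 4.334e-08 kg/m³ = 4.334e-05 mg/L = 0.04334 µg/L.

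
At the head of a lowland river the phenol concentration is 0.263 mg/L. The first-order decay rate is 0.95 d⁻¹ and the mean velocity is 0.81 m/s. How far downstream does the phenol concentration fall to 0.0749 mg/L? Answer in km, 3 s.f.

92.5 km

From C = C₀·e^(−kt), t = ln(C₀/C)/k = ln(0.263/0.0749)/0.95 = 1.256/0.95 = 1.322 d.
Distance = v·t = 0.81 m/s × 1.142e+05 s = 9.253e+04 m = 92.53 km.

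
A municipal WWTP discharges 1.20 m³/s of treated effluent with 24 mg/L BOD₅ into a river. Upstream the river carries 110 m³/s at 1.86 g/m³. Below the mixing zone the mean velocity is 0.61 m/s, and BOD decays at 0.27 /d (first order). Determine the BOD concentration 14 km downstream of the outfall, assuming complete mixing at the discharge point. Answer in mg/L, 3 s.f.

After complete mixing, C₀ = (1.2·24 + 110·1.86) / 111.2 = 2.099 mg/L.
Travel time t = 1.4e+04 m / 0.61 m/s = 2.295e+04 s = 0.2656 d.
C = 2.099·exp(−0.27·0.2656) = 2.099·0.9308 = 1.954 mg/L.

1.95 mg/L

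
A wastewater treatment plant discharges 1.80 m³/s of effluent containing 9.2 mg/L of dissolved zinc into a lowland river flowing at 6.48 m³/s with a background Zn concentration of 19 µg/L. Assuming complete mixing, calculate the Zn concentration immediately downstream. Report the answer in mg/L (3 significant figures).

19 µg/L = 0.019 mg/L.
Conservation of mass across the mixing zone: C = (1.8·9.2 + 6.48·0.019) / (1.8 + 6.48) = 16.68/8.28 = 2.015 mg/L.

2.01 mg/L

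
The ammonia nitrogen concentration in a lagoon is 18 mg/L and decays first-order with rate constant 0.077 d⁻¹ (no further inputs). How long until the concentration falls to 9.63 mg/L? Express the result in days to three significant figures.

8.12 d

t = ln(C₀/C)/k = ln(18/9.63)/0.077 = 0.6255/0.077 = 8.123 d.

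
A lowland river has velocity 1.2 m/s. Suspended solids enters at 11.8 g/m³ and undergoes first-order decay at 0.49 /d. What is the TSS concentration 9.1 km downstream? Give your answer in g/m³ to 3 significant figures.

Travel time t = 9.1 km / 1.2 m/s = 9100/1.2 = 7583 s = 0.08777 d.
First-order decay: C = 11.8·exp(−0.49·0.08777) = 11.8·0.9579 = 11.3 g/m³.

11.3 g/m³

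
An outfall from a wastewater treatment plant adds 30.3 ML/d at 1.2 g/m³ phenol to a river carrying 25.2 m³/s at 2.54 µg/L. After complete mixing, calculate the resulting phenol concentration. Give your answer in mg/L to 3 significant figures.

0.0190 mg/L

30.3 ML/d = 0.3507 m³/s.
2.54 µg/L = 0.00254 mg/L.
Flow-weighted mixing gives C = (0.3507·1.2 + 25.2·0.00254) / (0.3507 + 25.2) = 0.4848/25.55 = 0.01898 mg/L.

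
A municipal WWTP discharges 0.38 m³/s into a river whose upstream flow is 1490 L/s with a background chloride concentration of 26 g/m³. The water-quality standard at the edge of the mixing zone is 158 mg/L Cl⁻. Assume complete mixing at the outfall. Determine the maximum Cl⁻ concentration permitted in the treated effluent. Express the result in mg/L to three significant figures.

676 mg/L

1490 L/s = 1.49 m³/s.
Mass balance: 158·1.87 = 0.38·Cₑ + 1.49·26.
Cₑ = (295.5 − 38.74) / 0.38 = 675.6 mg/L.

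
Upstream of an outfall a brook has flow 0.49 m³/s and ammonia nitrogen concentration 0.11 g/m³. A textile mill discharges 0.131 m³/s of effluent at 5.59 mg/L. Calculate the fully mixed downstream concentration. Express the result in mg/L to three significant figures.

Conservation of mass across the mixing zone: C = (0.131·5.59 + 0.49·0.11) / (0.131 + 0.49) = 0.7862/0.621 = 1.266 mg/L.

1.27 mg/L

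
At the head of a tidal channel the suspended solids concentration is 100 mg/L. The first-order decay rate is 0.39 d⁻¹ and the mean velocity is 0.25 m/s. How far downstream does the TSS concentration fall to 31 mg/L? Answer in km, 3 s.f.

From C = C₀·e^(−kt), t = ln(C₀/C)/k = ln(100/31)/0.39 = 1.171/0.39 = 3.003 d.
Distance = v·t = 0.25 m/s × 2.595e+05 s = 6.487e+04 m = 64.87 km.

64.9 km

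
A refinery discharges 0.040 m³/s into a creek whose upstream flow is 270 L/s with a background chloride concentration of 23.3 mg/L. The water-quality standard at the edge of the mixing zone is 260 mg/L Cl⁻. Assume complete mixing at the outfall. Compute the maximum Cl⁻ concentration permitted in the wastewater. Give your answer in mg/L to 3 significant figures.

270 L/s = 0.27 m³/s.
Mass balance: 260·0.31 = 0.04·Cₑ + 0.27·23.3.
Cₑ = (80.6 − 6.291) / 0.04 = 1858 mg/L.

1860 mg/L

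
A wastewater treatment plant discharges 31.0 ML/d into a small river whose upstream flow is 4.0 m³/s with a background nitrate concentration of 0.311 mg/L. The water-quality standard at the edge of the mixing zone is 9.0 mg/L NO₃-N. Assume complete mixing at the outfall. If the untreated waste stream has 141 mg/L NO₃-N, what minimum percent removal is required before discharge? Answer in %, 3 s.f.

31.0 ML/d = 0.3588 m³/s.
Mass balance: 9·4.359 = 0.3588·Cₑ + 4·0.311.
Cₑ = (39.23 − 1.244) / 0.3588 = 105.9 mg/L.
Required removal = 1 − 105.9/141 = 24.92 %.

24.9 %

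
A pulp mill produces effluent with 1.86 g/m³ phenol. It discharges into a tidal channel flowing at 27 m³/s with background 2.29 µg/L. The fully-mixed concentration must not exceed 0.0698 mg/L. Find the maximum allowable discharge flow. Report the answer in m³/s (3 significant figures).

2.29 µg/L = 0.00229 mg/L.
Mass balance at complete mixing: C_std·(Q_w + Q_r) = Q_w·C_e + Q_r·C_b.
Rearranging, Q_w = Q_r·(C_std − C_b)/(C_e − C_std) = 27·(0.0698 − 0.00229) / (1.86 − 0.0698) = 1.018 m³/s.

1.02 m³/s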